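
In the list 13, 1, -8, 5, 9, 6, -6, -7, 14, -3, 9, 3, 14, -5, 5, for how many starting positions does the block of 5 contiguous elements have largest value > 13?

(13, 1, -8, 5, 9) → max 13
(1, -8, 5, 9, 6) → max 9
(-8, 5, 9, 6, -6) → max 9
(5, 9, 6, -6, -7) → max 9
(9, 6, -6, -7, 14) → max 14  > 13 ✓
(6, -6, -7, 14, -3) → max 14  > 13 ✓
(-6, -7, 14, -3, 9) → max 14  > 13 ✓
(-7, 14, -3, 9, 3) → max 14  > 13 ✓
(14, -3, 9, 3, 14) → max 14  > 13 ✓
(-3, 9, 3, 14, -5) → max 14  > 13 ✓
(9, 3, 14, -5, 5) → max 14  > 13 ✓
7 windows satisfy the condition.

7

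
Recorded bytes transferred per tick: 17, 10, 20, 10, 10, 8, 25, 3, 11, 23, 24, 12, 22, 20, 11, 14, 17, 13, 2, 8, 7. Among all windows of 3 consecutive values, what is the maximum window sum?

[17, 10, 20] → sum 47
[10, 20, 10] → sum 40
[20, 10, 10] → sum 40
[10, 10, 8] → sum 28
[10, 8, 25] → sum 43
[8, 25, 3] → sum 36
[25, 3, 11] → sum 39
[3, 11, 23] → sum 37
[11, 23, 24] → sum 58
[23, 24, 12] → sum 59
[24, 12, 22] → sum 58
[12, 22, 20] → sum 54
[22, 20, 11] → sum 53
[20, 11, 14] → sum 45
[11, 14, 17] → sum 42
[14, 17, 13] → sum 44
[17, 13, 2] → sum 32
[13, 2, 8] → sum 23
[2, 8, 7] → sum 17
Maximum of these is 59.

59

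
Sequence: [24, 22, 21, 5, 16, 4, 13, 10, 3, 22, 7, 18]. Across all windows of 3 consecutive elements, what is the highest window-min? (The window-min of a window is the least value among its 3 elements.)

Each size-3 window and its min:
(24, 22, 21) → min 21
(22, 21, 5) → min 5
(21, 5, 16) → min 5
(5, 16, 4) → min 4
(16, 4, 13) → min 4
(4, 13, 10) → min 4
(13, 10, 3) → min 3
(10, 3, 22) → min 3
(3, 22, 7) → min 3
(22, 7, 18) → min 7
Highest of these is 21.

21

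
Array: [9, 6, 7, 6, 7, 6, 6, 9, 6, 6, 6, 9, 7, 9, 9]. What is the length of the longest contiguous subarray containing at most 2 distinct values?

add 9: window [9] (1 distinct), len 1
add 6: window [9, 6] (2 distinct), len 2
add 7: window [6, 7] (2 distinct), len 2
add 6: window [6, 7, 6] (2 distinct), len 3
add 7: window [6, 7, 6, 7] (2 distinct), len 4
add 6: window [6, 7, 6, 7, 6] (2 distinct), len 5
add 6: window [6, 7, 6, 7, 6, 6] (2 distinct), len 6
add 9: window [6, 6, 9] (2 distinct), len 3
add 6: window [6, 6, 9, 6] (2 distinct), len 4
add 6: window [6, 6, 9, 6, 6] (2 distinct), len 5
add 6: window [6, 6, 9, 6, 6, 6] (2 distinct), len 6
add 9: window [6, 6, 9, 6, 6, 6, 9] (2 distinct), len 7
add 7: window [9, 7] (2 distinct), len 2
add 9: window [9, 7, 9] (2 distinct), len 3
add 9: window [9, 7, 9, 9] (2 distinct), len 4
Longest length with ≤2 distinct: 7.

7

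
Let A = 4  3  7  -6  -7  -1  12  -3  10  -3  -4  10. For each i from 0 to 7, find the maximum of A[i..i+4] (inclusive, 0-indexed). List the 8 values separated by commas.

4 3 7 -6 -7 → max 7
3 7 -6 -7 -1 → max 7
7 -6 -7 -1 12 → max 12
-6 -7 -1 12 -3 → max 12
-7 -1 12 -3 10 → max 12
-1 12 -3 10 -3 → max 12
12 -3 10 -3 -4 → max 12
-3 10 -3 -4 10 → max 10

7, 7, 12, 12, 12, 12, 12, 10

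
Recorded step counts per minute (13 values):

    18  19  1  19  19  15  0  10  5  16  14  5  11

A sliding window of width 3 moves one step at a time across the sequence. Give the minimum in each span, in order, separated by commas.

Sliding a size-3 window across the 13 values:
(18, 19, 1) → min 1
(19, 1, 19) → min 1
(1, 19, 19) → min 1
(19, 19, 15) → min 15
(19, 15, 0) → min 0
(15, 0, 10) → min 0
(0, 10, 5) → min 0
(10, 5, 16) → min 5
(5, 16, 14) → min 5
(16, 14, 5) → min 5
(14, 5, 11) → min 5

1, 1, 1, 15, 0, 0, 0, 5, 5, 5, 5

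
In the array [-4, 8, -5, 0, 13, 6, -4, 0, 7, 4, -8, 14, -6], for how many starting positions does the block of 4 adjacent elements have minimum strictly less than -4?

(-4, 8, -5, 0) → min -5  < -4 ✓
(8, -5, 0, 13) → min -5  < -4 ✓
(-5, 0, 13, 6) → min -5  < -4 ✓
(0, 13, 6, -4) → min -4
(13, 6, -4, 0) → min -4
(6, -4, 0, 7) → min -4
(-4, 0, 7, 4) → min -4
(0, 7, 4, -8) → min -8  < -4 ✓
(7, 4, -8, 14) → min -8  < -4 ✓
(4, -8, 14, -6) → min -8  < -4 ✓
6 windows satisfy the condition.

6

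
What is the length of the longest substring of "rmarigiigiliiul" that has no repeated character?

[r] len 1
[r, m] len 2
[r, m, a] len 3
[m, a, r] len 3
[m, a, r, i] len 4
[m, a, r, i, g] len 5
[g, i] len 2
[i] len 1
[i, g] len 2
[g, i] len 2
[g, i, l] len 3
[l, i] len 2
[i] len 1
[i, u] len 2
[i, u, l] len 3
Longest all-distinct length: 5.

5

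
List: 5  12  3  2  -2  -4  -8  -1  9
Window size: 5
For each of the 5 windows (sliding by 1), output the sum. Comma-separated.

20, 11, -9, -13, -6

(5, 12, 3, 2, -2) → sum 20
(12, 3, 2, -2, -4) → sum 11
(3, 2, -2, -4, -8) → sum -9
(2, -2, -4, -8, -1) → sum -13
(-2, -4, -8, -1, 9) → sum -6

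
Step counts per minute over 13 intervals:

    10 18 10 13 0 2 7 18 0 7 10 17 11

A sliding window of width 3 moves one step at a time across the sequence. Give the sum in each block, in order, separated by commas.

38, 41, 23, 15, 9, 27, 25, 25, 17, 34, 38

(10, 18, 10) → sum 38
(18, 10, 13) → sum 41
(10, 13, 0) → sum 23
(13, 0, 2) → sum 15
(0, 2, 7) → sum 9
(2, 7, 18) → sum 27
(7, 18, 0) → sum 25
(18, 0, 7) → sum 25
(0, 7, 10) → sum 17
(7, 10, 17) → sum 34
(10, 17, 11) → sum 38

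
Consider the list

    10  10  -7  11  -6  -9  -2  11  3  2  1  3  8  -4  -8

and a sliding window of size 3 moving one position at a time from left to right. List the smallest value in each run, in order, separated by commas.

-7, -7, -7, -9, -9, -9, -2, 2, 1, 1, 1, -4, -8

Sliding a size-3 window across the 15 values:
[10, 10, -7] → min -7
[10, -7, 11] → min -7
[-7, 11, -6] → min -7
[11, -6, -9] → min -9
[-6, -9, -2] → min -9
[-9, -2, 11] → min -9
[-2, 11, 3] → min -2
[11, 3, 2] → min 2
[3, 2, 1] → min 1
[2, 1, 3] → min 1
[1, 3, 8] → min 1
[3, 8, -4] → min -4
[8, -4, -8] → min -8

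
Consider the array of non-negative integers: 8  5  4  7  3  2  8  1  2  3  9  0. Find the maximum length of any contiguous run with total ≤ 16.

5

Extend to the right; shrink from the left whenever the sum exceeds 16:
→ 8: sum 8, len 1
→ 5: sum 13, len 2
→ 4 (dropped 8): sum 9, len 2
→ 7: sum 16, len 3
→ 3 (dropped 5): sum 14, len 3
→ 2: sum 16, len 4
→ 8 (dropped 4, 7): sum 13, len 3
→ 1: sum 14, len 4
→ 2: sum 16, len 5
→ 3 (dropped 3): sum 16, len 5
→ 9 (dropped 2, 8): sum 15, len 4
→ 0: sum 15, len 5
Longest length seen: 5.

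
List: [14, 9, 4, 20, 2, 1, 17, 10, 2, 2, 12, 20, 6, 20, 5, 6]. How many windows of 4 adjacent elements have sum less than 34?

5

[14, 9, 4, 20] → sum 47
[9, 4, 20, 2] → sum 35
[4, 20, 2, 1] → sum 27  < 34 ✓
[20, 2, 1, 17] → sum 40
[2, 1, 17, 10] → sum 30  < 34 ✓
[1, 17, 10, 2] → sum 30  < 34 ✓
[17, 10, 2, 2] → sum 31  < 34 ✓
[10, 2, 2, 12] → sum 26  < 34 ✓
[2, 2, 12, 20] → sum 36
[2, 12, 20, 6] → sum 40
[12, 20, 6, 20] → sum 58
[20, 6, 20, 5] → sum 51
[6, 20, 5, 6] → sum 37
5 windows satisfy the condition.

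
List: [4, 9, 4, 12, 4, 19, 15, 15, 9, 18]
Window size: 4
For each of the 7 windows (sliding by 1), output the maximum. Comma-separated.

12, 12, 19, 19, 19, 19, 18

4 9 4 12 → max 12
9 4 12 4 → max 12
4 12 4 19 → max 19
12 4 19 15 → max 19
4 19 15 15 → max 19
19 15 15 9 → max 19
15 15 9 18 → max 18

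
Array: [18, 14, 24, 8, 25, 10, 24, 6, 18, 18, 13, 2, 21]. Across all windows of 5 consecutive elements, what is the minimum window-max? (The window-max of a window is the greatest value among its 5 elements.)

18

(18, 14, 24, 8, 25) → max 25
(14, 24, 8, 25, 10) → max 25
(24, 8, 25, 10, 24) → max 25
(8, 25, 10, 24, 6) → max 25
(25, 10, 24, 6, 18) → max 25
(10, 24, 6, 18, 18) → max 24
(24, 6, 18, 18, 13) → max 24
(6, 18, 18, 13, 2) → max 18
(18, 18, 13, 2, 21) → max 21
Minimum of these is 18.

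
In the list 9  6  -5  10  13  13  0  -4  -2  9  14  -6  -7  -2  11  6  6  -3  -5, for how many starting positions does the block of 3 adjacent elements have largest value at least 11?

10

[9, 6, -5] → max 9
[6, -5, 10] → max 10
[-5, 10, 13] → max 13  ≥ 11 ✓
[10, 13, 13] → max 13  ≥ 11 ✓
[13, 13, 0] → max 13  ≥ 11 ✓
[13, 0, -4] → max 13  ≥ 11 ✓
[0, -4, -2] → max 0
[-4, -2, 9] → max 9
[-2, 9, 14] → max 14  ≥ 11 ✓
[9, 14, -6] → max 14  ≥ 11 ✓
[14, -6, -7] → max 14  ≥ 11 ✓
[-6, -7, -2] → max -2
[-7, -2, 11] → max 11  ≥ 11 ✓
[-2, 11, 6] → max 11  ≥ 11 ✓
[11, 6, 6] → max 11  ≥ 11 ✓
[6, 6, -3] → max 6
[6, -3, -5] → max 6
10 windows satisfy the condition.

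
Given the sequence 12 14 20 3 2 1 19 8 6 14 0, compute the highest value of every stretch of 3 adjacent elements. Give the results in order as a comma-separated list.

Sliding a size-3 window across the 11 values:
12 14 20 → max 20
14 20 3 → max 20
20 3 2 → max 20
3 2 1 → max 3
2 1 19 → max 19
1 19 8 → max 19
19 8 6 → max 19
8 6 14 → max 14
6 14 0 → max 14

20, 20, 20, 3, 19, 19, 19, 14, 14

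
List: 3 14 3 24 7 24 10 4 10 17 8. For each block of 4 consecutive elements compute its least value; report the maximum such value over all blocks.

(3, 14, 3, 24) → min 3
(14, 3, 24, 7) → min 3
(3, 24, 7, 24) → min 3
(24, 7, 24, 10) → min 7
(7, 24, 10, 4) → min 4
(24, 10, 4, 10) → min 4
(10, 4, 10, 17) → min 4
(4, 10, 17, 8) → min 4
Maximum of these is 7.

7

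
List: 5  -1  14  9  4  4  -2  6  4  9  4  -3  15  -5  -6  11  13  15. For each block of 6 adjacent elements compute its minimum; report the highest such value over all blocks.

(5, -1, 14, 9, 4, 4) → min -1
(-1, 14, 9, 4, 4, -2) → min -2
(14, 9, 4, 4, -2, 6) → min -2
(9, 4, 4, -2, 6, 4) → min -2
(4, 4, -2, 6, 4, 9) → min -2
(4, -2, 6, 4, 9, 4) → min -2
(-2, 6, 4, 9, 4, -3) → min -3
(6, 4, 9, 4, -3, 15) → min -3
(4, 9, 4, -3, 15, -5) → min -5
(9, 4, -3, 15, -5, -6) → min -6
(4, -3, 15, -5, -6, 11) → min -6
(-3, 15, -5, -6, 11, 13) → min -6
(15, -5, -6, 11, 13, 15) → min -6
Highest of these is -1.

-1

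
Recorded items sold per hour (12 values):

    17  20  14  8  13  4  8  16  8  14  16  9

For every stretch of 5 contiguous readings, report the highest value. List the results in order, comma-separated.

20, 20, 14, 16, 16, 16, 16, 16

[17, 20, 14, 8, 13] → max 20
[20, 14, 8, 13, 4] → max 20
[14, 8, 13, 4, 8] → max 14
[8, 13, 4, 8, 16] → max 16
[13, 4, 8, 16, 8] → max 16
[4, 8, 16, 8, 14] → max 16
[8, 16, 8, 14, 16] → max 16
[16, 8, 14, 16, 9] → max 16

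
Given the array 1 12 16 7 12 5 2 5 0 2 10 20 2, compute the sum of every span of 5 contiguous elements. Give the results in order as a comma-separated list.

Sliding a size-5 window across the 13 values:
[1, 12, 16, 7, 12] → sum 48
[12, 16, 7, 12, 5] → sum 52
[16, 7, 12, 5, 2] → sum 42
[7, 12, 5, 2, 5] → sum 31
[12, 5, 2, 5, 0] → sum 24
[5, 2, 5, 0, 2] → sum 14
[2, 5, 0, 2, 10] → sum 19
[5, 0, 2, 10, 20] → sum 37
[0, 2, 10, 20, 2] → sum 34

48, 52, 42, 31, 24, 14, 19, 37, 34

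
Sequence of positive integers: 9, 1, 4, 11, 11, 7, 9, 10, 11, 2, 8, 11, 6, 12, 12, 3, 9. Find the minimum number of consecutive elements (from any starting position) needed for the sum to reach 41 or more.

4

add 9: running sum 9 < 41
add 1: running sum 10 < 41
add 4: running sum 14 < 41
add 11: running sum 25 < 41
add 11: running sum 36 < 41
add 7: shortest ending here [9, 1, 4, 11, 11, 7] sum 43, len 6
add 9: shortest ending here [4, 11, 11, 7, 9] sum 42, len 5
add 10: shortest ending here [11, 11, 7, 9, 10] sum 48, len 5
add 11: shortest ending here [11, 7, 9, 10, 11] sum 48, len 5
add 2: shortest ending here [11, 7, 9, 10, 11, 2] sum 50, len 6
add 8: shortest ending here [7, 9, 10, 11, 2, 8] sum 47, len 6
add 11: shortest ending here [10, 11, 2, 8, 11] sum 42, len 5
add 6: shortest ending here [10, 11, 2, 8, 11, 6] sum 48, len 6
add 12: shortest ending here [11, 2, 8, 11, 6, 12] sum 50, len 6
add 12: shortest ending here [11, 6, 12, 12] sum 41, len 4
add 3: shortest ending here [11, 6, 12, 12, 3] sum 44, len 5
add 9: shortest ending here [6, 12, 12, 3, 9] sum 42, len 5
Shortest qualifying length: 4.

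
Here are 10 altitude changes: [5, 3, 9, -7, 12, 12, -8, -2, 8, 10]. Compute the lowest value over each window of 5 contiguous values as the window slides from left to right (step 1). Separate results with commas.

-7, -7, -8, -8, -8, -8

(5, 3, 9, -7, 12) → min -7
(3, 9, -7, 12, 12) → min -7
(9, -7, 12, 12, -8) → min -8
(-7, 12, 12, -8, -2) → min -8
(12, 12, -8, -2, 8) → min -8
(12, -8, -2, 8, 10) → min -8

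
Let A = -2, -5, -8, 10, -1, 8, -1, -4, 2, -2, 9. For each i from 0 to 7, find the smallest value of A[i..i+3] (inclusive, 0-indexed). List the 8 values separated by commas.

-8, -8, -8, -1, -4, -4, -4, -4

Sliding a size-4 window across the 11 values:
[-2, -5, -8, 10] → min -8
[-5, -8, 10, -1] → min -8
[-8, 10, -1, 8] → min -8
[10, -1, 8, -1] → min -1
[-1, 8, -1, -4] → min -4
[8, -1, -4, 2] → min -4
[-1, -4, 2, -2] → min -4
[-4, 2, -2, 9] → min -4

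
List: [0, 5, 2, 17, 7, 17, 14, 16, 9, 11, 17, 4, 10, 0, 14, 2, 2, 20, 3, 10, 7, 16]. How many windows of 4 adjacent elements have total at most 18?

1

(0, 5, 2, 17) → sum 24
(5, 2, 17, 7) → sum 31
(2, 17, 7, 17) → sum 43
(17, 7, 17, 14) → sum 55
(7, 17, 14, 16) → sum 54
(17, 14, 16, 9) → sum 56
(14, 16, 9, 11) → sum 50
(16, 9, 11, 17) → sum 53
(9, 11, 17, 4) → sum 41
(11, 17, 4, 10) → sum 42
(17, 4, 10, 0) → sum 31
(4, 10, 0, 14) → sum 28
(10, 0, 14, 2) → sum 26
(0, 14, 2, 2) → sum 18  ≤ 18 ✓
(14, 2, 2, 20) → sum 38
(2, 2, 20, 3) → sum 27
(2, 20, 3, 10) → sum 35
(20, 3, 10, 7) → sum 40
(3, 10, 7, 16) → sum 36
1 window satisfy the condition.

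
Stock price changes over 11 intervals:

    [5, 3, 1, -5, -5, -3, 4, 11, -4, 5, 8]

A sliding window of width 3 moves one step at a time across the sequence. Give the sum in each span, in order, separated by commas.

Sliding a size-3 window across the 11 values:
5 3 1 → sum 9
3 1 -5 → sum -1
1 -5 -5 → sum -9
-5 -5 -3 → sum -13
-5 -3 4 → sum -4
-3 4 11 → sum 12
4 11 -4 → sum 11
11 -4 5 → sum 12
-4 5 8 → sum 9

9, -1, -9, -13, -4, 12, 11, 12, 9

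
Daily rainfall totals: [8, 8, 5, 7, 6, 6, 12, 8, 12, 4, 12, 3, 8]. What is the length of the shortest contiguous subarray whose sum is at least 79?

Extend right; whenever the sum reaches 79, record the length and shrink from the left:
add 8: running sum 8 < 79
add 8: running sum 16 < 79
add 5: running sum 21 < 79
add 7: running sum 28 < 79
add 6: running sum 34 < 79
add 6: running sum 40 < 79
add 12: running sum 52 < 79
add 8: running sum 60 < 79
add 12: running sum 72 < 79
add 4: running sum 76 < 79
add 12: shortest ending here [8, 5, 7, 6, 6, 12, 8, 12, 4, 12] sum 80, len 10
add 3: shortest ending here [8, 5, 7, 6, 6, 12, 8, 12, 4, 12, 3] sum 83, len 11
add 8: shortest ending here [5, 7, 6, 6, 12, 8, 12, 4, 12, 3, 8] sum 83, len 11
Shortest qualifying length: 10.

10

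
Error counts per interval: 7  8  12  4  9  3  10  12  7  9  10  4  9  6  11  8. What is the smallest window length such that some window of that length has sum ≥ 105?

13

Extend right; whenever the sum reaches 105, record the length and shrink from the left:
add 7: running sum 7 < 105
add 8: running sum 15 < 105
add 12: running sum 27 < 105
add 4: running sum 31 < 105
add 9: running sum 40 < 105
add 3: running sum 43 < 105
add 10: running sum 53 < 105
add 12: running sum 65 < 105
add 7: running sum 72 < 105
add 9: running sum 81 < 105
add 10: running sum 91 < 105
add 4: running sum 95 < 105
add 9: running sum 104 < 105
end 13: [7, 8, 12, 4, 9, 3, 10, 12, 7, 9, 10, 4, 9, 6] sum 110, len 14
end 14: [12, 4, 9, 3, 10, 12, 7, 9, 10, 4, 9, 6, 11] sum 106, len 13
end 15: [12, 4, 9, 3, 10, 12, 7, 9, 10, 4, 9, 6, 11, 8] sum 114, len 14
Shortest qualifying length: 13.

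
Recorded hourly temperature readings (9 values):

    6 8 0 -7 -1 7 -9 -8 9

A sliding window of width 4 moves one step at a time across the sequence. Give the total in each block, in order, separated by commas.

7, 0, -1, -10, -11, -1

[6, 8, 0, -7] → sum 7
[8, 0, -7, -1] → sum 0
[0, -7, -1, 7] → sum -1
[-7, -1, 7, -9] → sum -10
[-1, 7, -9, -8] → sum -11
[7, -9, -8, 9] → sum -1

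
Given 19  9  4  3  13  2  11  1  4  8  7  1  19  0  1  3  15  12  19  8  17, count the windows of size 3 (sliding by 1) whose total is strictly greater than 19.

10

[19, 9, 4] → sum 32  > 19 ✓
[9, 4, 3] → sum 16
[4, 3, 13] → sum 20  > 19 ✓
[3, 13, 2] → sum 18
[13, 2, 11] → sum 26  > 19 ✓
[2, 11, 1] → sum 14
[11, 1, 4] → sum 16
[1, 4, 8] → sum 13
[4, 8, 7] → sum 19
[8, 7, 1] → sum 16
[7, 1, 19] → sum 27  > 19 ✓
[1, 19, 0] → sum 20  > 19 ✓
[19, 0, 1] → sum 20  > 19 ✓
[0, 1, 3] → sum 4
[1, 3, 15] → sum 19
[3, 15, 12] → sum 30  > 19 ✓
[15, 12, 19] → sum 46  > 19 ✓
[12, 19, 8] → sum 39  > 19 ✓
[19, 8, 17] → sum 44  > 19 ✓
10 windows satisfy the condition.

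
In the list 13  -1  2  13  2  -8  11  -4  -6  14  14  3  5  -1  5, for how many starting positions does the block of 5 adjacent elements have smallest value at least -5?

(13, -1, 2, 13, 2) → min -1  ≥ -5 ✓
(-1, 2, 13, 2, -8) → min -8
(2, 13, 2, -8, 11) → min -8
(13, 2, -8, 11, -4) → min -8
(2, -8, 11, -4, -6) → min -8
(-8, 11, -4, -6, 14) → min -8
(11, -4, -6, 14, 14) → min -6
(-4, -6, 14, 14, 3) → min -6
(-6, 14, 14, 3, 5) → min -6
(14, 14, 3, 5, -1) → min -1  ≥ -5 ✓
(14, 3, 5, -1, 5) → min -1  ≥ -5 ✓
3 windows satisfy the condition.

3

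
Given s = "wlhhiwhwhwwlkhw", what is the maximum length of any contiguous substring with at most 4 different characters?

12

[w] 1 distinct, len 1
[w, l] 2 distinct, len 2
[w, l, h] 3 distinct, len 3
[w, l, h, h] 3 distinct, len 4
[w, l, h, h, i] 4 distinct, len 5
[w, l, h, h, i, w] 4 distinct, len 6
[w, l, h, h, i, w, h] 4 distinct, len 7
[w, l, h, h, i, w, h, w] 4 distinct, len 8
[w, l, h, h, i, w, h, w, h] 4 distinct, len 9
[w, l, h, h, i, w, h, w, h, w] 4 distinct, len 10
[w, l, h, h, i, w, h, w, h, w, w] 4 distinct, len 11
[w, l, h, h, i, w, h, w, h, w, w, l] 4 distinct, len 12
[w, h, w, h, w, w, l, k] 4 distinct, len 8
[w, h, w, h, w, w, l, k, h] 4 distinct, len 9
[w, h, w, h, w, w, l, k, h, w] 4 distinct, len 10
Longest length with ≤4 distinct: 12.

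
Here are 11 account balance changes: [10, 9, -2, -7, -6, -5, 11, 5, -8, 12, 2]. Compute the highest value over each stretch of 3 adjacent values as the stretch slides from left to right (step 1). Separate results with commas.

10 9 -2 → max 10
9 -2 -7 → max 9
-2 -7 -6 → max -2
-7 -6 -5 → max -5
-6 -5 11 → max 11
-5 11 5 → max 11
11 5 -8 → max 11
5 -8 12 → max 12
-8 12 2 → max 12

10, 9, -2, -5, 11, 11, 11, 12, 12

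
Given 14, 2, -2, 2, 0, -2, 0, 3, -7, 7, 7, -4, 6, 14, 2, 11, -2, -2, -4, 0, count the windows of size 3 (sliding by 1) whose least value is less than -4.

[14, 2, -2] → min -2
[2, -2, 2] → min -2
[-2, 2, 0] → min -2
[2, 0, -2] → min -2
[0, -2, 0] → min -2
[-2, 0, 3] → min -2
[0, 3, -7] → min -7  < -4 ✓
[3, -7, 7] → min -7  < -4 ✓
[-7, 7, 7] → min -7  < -4 ✓
[7, 7, -4] → min -4
[7, -4, 6] → min -4
[-4, 6, 14] → min -4
[6, 14, 2] → min 2
[14, 2, 11] → min 2
[2, 11, -2] → min -2
[11, -2, -2] → min -2
[-2, -2, -4] → min -4
[-2, -4, 0] → min -4
3 windows satisfy the condition.

3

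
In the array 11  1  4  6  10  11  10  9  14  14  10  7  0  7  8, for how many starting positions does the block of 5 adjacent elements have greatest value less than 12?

11 1 4 6 10 → max 11  < 12 ✓
1 4 6 10 11 → max 11  < 12 ✓
4 6 10 11 10 → max 11  < 12 ✓
6 10 11 10 9 → max 11  < 12 ✓
10 11 10 9 14 → max 14
11 10 9 14 14 → max 14
10 9 14 14 10 → max 14
9 14 14 10 7 → max 14
14 14 10 7 0 → max 14
14 10 7 0 7 → max 14
10 7 0 7 8 → max 10  < 12 ✓
5 windows satisfy the condition.

5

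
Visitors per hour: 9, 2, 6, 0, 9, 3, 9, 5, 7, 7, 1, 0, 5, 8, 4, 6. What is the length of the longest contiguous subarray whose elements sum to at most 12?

3

[9] sum 9 len 1
[9, 2] sum 11 len 2
[2, 6] sum 8 len 2
[2, 6, 0] sum 8 len 3
[0, 9] sum 9 len 2
[0, 9, 3] sum 12 len 3
[3, 9] sum 12 len 2
[5] sum 5 len 1
[5, 7] sum 12 len 2
[7] sum 7 len 1
[7, 1] sum 8 len 2
[7, 1, 0] sum 8 len 3
[1, 0, 5] sum 6 len 3
[8] sum 8 len 1
[8, 4] sum 12 len 2
[4, 6] sum 10 len 2
Longest length seen: 3.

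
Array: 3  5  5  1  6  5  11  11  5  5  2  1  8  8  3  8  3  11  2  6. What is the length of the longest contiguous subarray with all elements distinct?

5

add 3: [3] len 1
add 5: [3, 5] len 2
add 5 (repeat 5, move left end past it): [5] len 1
add 1: [5, 1] len 2
add 6: [5, 1, 6] len 3
add 5 (repeat 5, move left end past it): [1, 6, 5] len 3
add 11: [1, 6, 5, 11] len 4
add 11 (repeat 11, move left end past it): [11] len 1
add 5: [11, 5] len 2
add 5 (repeat 5, move left end past it): [5] len 1
add 2: [5, 2] len 2
add 1: [5, 2, 1] len 3
add 8: [5, 2, 1, 8] len 4
add 8 (repeat 8, move left end past it): [8] len 1
add 3: [8, 3] len 2
add 8 (repeat 8, move left end past it): [3, 8] len 2
add 3 (repeat 3, move left end past it): [8, 3] len 2
add 11: [8, 3, 11] len 3
add 2: [8, 3, 11, 2] len 4
add 6: [8, 3, 11, 2, 6] len 5
Longest all-distinct length: 5.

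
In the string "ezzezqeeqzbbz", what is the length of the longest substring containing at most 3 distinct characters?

10

add e: window [e] (1 distinct), len 1
add z: window [e, z] (2 distinct), len 2
add z: window [e, z, z] (2 distinct), len 3
add e: window [e, z, z, e] (2 distinct), len 4
add z: window [e, z, z, e, z] (2 distinct), len 5
add q: window [e, z, z, e, z, q] (3 distinct), len 6
add e: window [e, z, z, e, z, q, e] (3 distinct), len 7
add e: window [e, z, z, e, z, q, e, e] (3 distinct), len 8
add q: window [e, z, z, e, z, q, e, e, q] (3 distinct), len 9
add z: window [e, z, z, e, z, q, e, e, q, z] (3 distinct), len 10
add b: window [q, z, b] (3 distinct), len 3
add b: window [q, z, b, b] (3 distinct), len 4
add z: window [q, z, b, b, z] (3 distinct), len 5
Longest length with ≤3 distinct: 10.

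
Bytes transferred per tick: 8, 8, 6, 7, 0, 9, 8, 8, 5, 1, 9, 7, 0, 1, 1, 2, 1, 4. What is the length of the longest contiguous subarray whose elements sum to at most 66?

15

[8] sum 8 len 1
[8, 8] sum 16 len 2
[8, 8, 6] sum 22 len 3
[8, 8, 6, 7] sum 29 len 4
[8, 8, 6, 7, 0] sum 29 len 5
[8, 8, 6, 7, 0, 9] sum 38 len 6
[8, 8, 6, 7, 0, 9, 8] sum 46 len 7
[8, 8, 6, 7, 0, 9, 8, 8] sum 54 len 8
[8, 8, 6, 7, 0, 9, 8, 8, 5] sum 59 len 9
[8, 8, 6, 7, 0, 9, 8, 8, 5, 1] sum 60 len 10
[8, 6, 7, 0, 9, 8, 8, 5, 1, 9] sum 61 len 10
[6, 7, 0, 9, 8, 8, 5, 1, 9, 7] sum 60 len 10
[6, 7, 0, 9, 8, 8, 5, 1, 9, 7, 0] sum 60 len 11
[6, 7, 0, 9, 8, 8, 5, 1, 9, 7, 0, 1] sum 61 len 12
[6, 7, 0, 9, 8, 8, 5, 1, 9, 7, 0, 1, 1] sum 62 len 13
[6, 7, 0, 9, 8, 8, 5, 1, 9, 7, 0, 1, 1, 2] sum 64 len 14
[6, 7, 0, 9, 8, 8, 5, 1, 9, 7, 0, 1, 1, 2, 1] sum 65 len 15
[7, 0, 9, 8, 8, 5, 1, 9, 7, 0, 1, 1, 2, 1, 4] sum 63 len 15
Longest length seen: 15.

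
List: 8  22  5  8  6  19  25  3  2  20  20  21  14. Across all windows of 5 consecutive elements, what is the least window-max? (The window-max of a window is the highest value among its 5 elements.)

8 22 5 8 6 → max 22
22 5 8 6 19 → max 22
5 8 6 19 25 → max 25
8 6 19 25 3 → max 25
6 19 25 3 2 → max 25
19 25 3 2 20 → max 25
25 3 2 20 20 → max 25
3 2 20 20 21 → max 21
2 20 20 21 14 → max 21
Least of these is 21.

21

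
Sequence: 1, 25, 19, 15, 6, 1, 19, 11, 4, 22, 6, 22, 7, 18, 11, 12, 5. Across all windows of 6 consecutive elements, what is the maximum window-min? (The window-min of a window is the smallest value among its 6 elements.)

[1, 25, 19, 15, 6, 1] → min 1
[25, 19, 15, 6, 1, 19] → min 1
[19, 15, 6, 1, 19, 11] → min 1
[15, 6, 1, 19, 11, 4] → min 1
[6, 1, 19, 11, 4, 22] → min 1
[1, 19, 11, 4, 22, 6] → min 1
[19, 11, 4, 22, 6, 22] → min 4
[11, 4, 22, 6, 22, 7] → min 4
[4, 22, 6, 22, 7, 18] → min 4
[22, 6, 22, 7, 18, 11] → min 6
[6, 22, 7, 18, 11, 12] → min 6
[22, 7, 18, 11, 12, 5] → min 5
Maximum of these is 6.

6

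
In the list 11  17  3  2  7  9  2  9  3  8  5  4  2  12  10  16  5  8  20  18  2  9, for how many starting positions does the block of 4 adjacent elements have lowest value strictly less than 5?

15

(11, 17, 3, 2) → min 2  < 5 ✓
(17, 3, 2, 7) → min 2  < 5 ✓
(3, 2, 7, 9) → min 2  < 5 ✓
(2, 7, 9, 2) → min 2  < 5 ✓
(7, 9, 2, 9) → min 2  < 5 ✓
(9, 2, 9, 3) → min 2  < 5 ✓
(2, 9, 3, 8) → min 2  < 5 ✓
(9, 3, 8, 5) → min 3  < 5 ✓
(3, 8, 5, 4) → min 3  < 5 ✓
(8, 5, 4, 2) → min 2  < 5 ✓
(5, 4, 2, 12) → min 2  < 5 ✓
(4, 2, 12, 10) → min 2  < 5 ✓
(2, 12, 10, 16) → min 2  < 5 ✓
(12, 10, 16, 5) → min 5
(10, 16, 5, 8) → min 5
(16, 5, 8, 20) → min 5
(5, 8, 20, 18) → min 5
(8, 20, 18, 2) → min 2  < 5 ✓
(20, 18, 2, 9) → min 2  < 5 ✓
15 windows satisfy the condition.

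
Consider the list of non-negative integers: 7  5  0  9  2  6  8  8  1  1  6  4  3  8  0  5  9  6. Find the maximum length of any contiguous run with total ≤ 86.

17

[7] sum 7 len 1
[7, 5] sum 12 len 2
[7, 5, 0] sum 12 len 3
[7, 5, 0, 9] sum 21 len 4
[7, 5, 0, 9, 2] sum 23 len 5
[7, 5, 0, 9, 2, 6] sum 29 len 6
[7, 5, 0, 9, 2, 6, 8] sum 37 len 7
[7, 5, 0, 9, 2, 6, 8, 8] sum 45 len 8
[7, 5, 0, 9, 2, 6, 8, 8, 1] sum 46 len 9
[7, 5, 0, 9, 2, 6, 8, 8, 1, 1] sum 47 len 10
[7, 5, 0, 9, 2, 6, 8, 8, 1, 1, 6] sum 53 len 11
[7, 5, 0, 9, 2, 6, 8, 8, 1, 1, 6, 4] sum 57 len 12
[7, 5, 0, 9, 2, 6, 8, 8, 1, 1, 6, 4, 3] sum 60 len 13
[7, 5, 0, 9, 2, 6, 8, 8, 1, 1, 6, 4, 3, 8] sum 68 len 14
[7, 5, 0, 9, 2, 6, 8, 8, 1, 1, 6, 4, 3, 8, 0] sum 68 len 15
[7, 5, 0, 9, 2, 6, 8, 8, 1, 1, 6, 4, 3, 8, 0, 5] sum 73 len 16
[7, 5, 0, 9, 2, 6, 8, 8, 1, 1, 6, 4, 3, 8, 0, 5, 9] sum 82 len 17
[5, 0, 9, 2, 6, 8, 8, 1, 1, 6, 4, 3, 8, 0, 5, 9, 6] sum 81 len 17
Longest length seen: 17.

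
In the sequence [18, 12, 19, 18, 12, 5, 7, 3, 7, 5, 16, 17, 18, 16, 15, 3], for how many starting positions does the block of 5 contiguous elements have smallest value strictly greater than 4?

6

[18, 12, 19, 18, 12] → min 12  > 4 ✓
[12, 19, 18, 12, 5] → min 5  > 4 ✓
[19, 18, 12, 5, 7] → min 5  > 4 ✓
[18, 12, 5, 7, 3] → min 3
[12, 5, 7, 3, 7] → min 3
[5, 7, 3, 7, 5] → min 3
[7, 3, 7, 5, 16] → min 3
[3, 7, 5, 16, 17] → min 3
[7, 5, 16, 17, 18] → min 5  > 4 ✓
[5, 16, 17, 18, 16] → min 5  > 4 ✓
[16, 17, 18, 16, 15] → min 15  > 4 ✓
[17, 18, 16, 15, 3] → min 3
6 windows satisfy the condition.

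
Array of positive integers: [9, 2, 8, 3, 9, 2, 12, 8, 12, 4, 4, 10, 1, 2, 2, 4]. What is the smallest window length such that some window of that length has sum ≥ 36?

4

add 9: running sum 9 < 36
add 2: running sum 11 < 36
add 8: running sum 19 < 36
add 3: running sum 22 < 36
add 9: running sum 31 < 36
add 2: running sum 33 < 36
add 12: shortest ending here [2, 8, 3, 9, 2, 12] sum 36, len 6
add 8: shortest ending here [8, 3, 9, 2, 12, 8] sum 42, len 6
add 12: shortest ending here [9, 2, 12, 8, 12] sum 43, len 5
add 4: shortest ending here [12, 8, 12, 4] sum 36, len 4
add 4: shortest ending here [12, 8, 12, 4, 4] sum 40, len 5
add 10: shortest ending here [8, 12, 4, 4, 10] sum 38, len 5
add 1: shortest ending here [8, 12, 4, 4, 10, 1] sum 39, len 6
add 2: shortest ending here [8, 12, 4, 4, 10, 1, 2] sum 41, len 7
add 2: shortest ending here [8, 12, 4, 4, 10, 1, 2, 2] sum 43, len 8
add 4: shortest ending here [12, 4, 4, 10, 1, 2, 2, 4] sum 39, len 8
Shortest qualifying length: 4.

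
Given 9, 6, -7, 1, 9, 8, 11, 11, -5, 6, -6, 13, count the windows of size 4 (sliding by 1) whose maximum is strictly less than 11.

3

(9, 6, -7, 1) → max 9  < 11 ✓
(6, -7, 1, 9) → max 9  < 11 ✓
(-7, 1, 9, 8) → max 9  < 11 ✓
(1, 9, 8, 11) → max 11
(9, 8, 11, 11) → max 11
(8, 11, 11, -5) → max 11
(11, 11, -5, 6) → max 11
(11, -5, 6, -6) → max 11
(-5, 6, -6, 13) → max 13
3 windows satisfy the condition.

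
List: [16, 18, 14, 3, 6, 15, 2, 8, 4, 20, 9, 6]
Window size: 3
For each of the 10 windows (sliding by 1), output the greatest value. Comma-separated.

18, 18, 14, 15, 15, 15, 8, 20, 20, 20

16 18 14 → max 18
18 14 3 → max 18
14 3 6 → max 14
3 6 15 → max 15
6 15 2 → max 15
15 2 8 → max 15
2 8 4 → max 8
8 4 20 → max 20
4 20 9 → max 20
20 9 6 → max 20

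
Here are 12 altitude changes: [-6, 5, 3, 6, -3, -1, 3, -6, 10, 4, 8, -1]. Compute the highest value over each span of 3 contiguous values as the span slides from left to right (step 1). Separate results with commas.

5, 6, 6, 6, 3, 3, 10, 10, 10, 8

(-6, 5, 3) → max 5
(5, 3, 6) → max 6
(3, 6, -3) → max 6
(6, -3, -1) → max 6
(-3, -1, 3) → max 3
(-1, 3, -6) → max 3
(3, -6, 10) → max 10
(-6, 10, 4) → max 10
(10, 4, 8) → max 10
(4, 8, -1) → max 8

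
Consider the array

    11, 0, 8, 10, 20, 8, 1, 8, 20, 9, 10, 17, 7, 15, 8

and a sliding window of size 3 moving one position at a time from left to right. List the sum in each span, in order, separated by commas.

(11, 0, 8) → sum 19
(0, 8, 10) → sum 18
(8, 10, 20) → sum 38
(10, 20, 8) → sum 38
(20, 8, 1) → sum 29
(8, 1, 8) → sum 17
(1, 8, 20) → sum 29
(8, 20, 9) → sum 37
(20, 9, 10) → sum 39
(9, 10, 17) → sum 36
(10, 17, 7) → sum 34
(17, 7, 15) → sum 39
(7, 15, 8) → sum 30

19, 18, 38, 38, 29, 17, 29, 37, 39, 36, 34, 39, 30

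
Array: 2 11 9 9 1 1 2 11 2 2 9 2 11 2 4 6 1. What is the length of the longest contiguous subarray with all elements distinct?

5

add 2: [2] len 1
add 11: [2, 11] len 2
add 9: [2, 11, 9] len 3
add 9 (repeat 9, move left end past it): [9] len 1
add 1: [9, 1] len 2
add 1 (repeat 1, move left end past it): [1] len 1
add 2: [1, 2] len 2
add 11: [1, 2, 11] len 3
add 2 (repeat 2, move left end past it): [11, 2] len 2
add 2 (repeat 2, move left end past it): [2] len 1
add 9: [2, 9] len 2
add 2 (repeat 2, move left end past it): [9, 2] len 2
add 11: [9, 2, 11] len 3
add 2 (repeat 2, move left end past it): [11, 2] len 2
add 4: [11, 2, 4] len 3
add 6: [11, 2, 4, 6] len 4
add 1: [11, 2, 4, 6, 1] len 5
Longest all-distinct length: 5.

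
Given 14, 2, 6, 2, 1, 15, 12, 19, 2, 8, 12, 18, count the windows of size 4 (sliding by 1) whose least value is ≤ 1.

4

[14, 2, 6, 2] → min 2
[2, 6, 2, 1] → min 1  ≤ 1 ✓
[6, 2, 1, 15] → min 1  ≤ 1 ✓
[2, 1, 15, 12] → min 1  ≤ 1 ✓
[1, 15, 12, 19] → min 1  ≤ 1 ✓
[15, 12, 19, 2] → min 2
[12, 19, 2, 8] → min 2
[19, 2, 8, 12] → min 2
[2, 8, 12, 18] → min 2
4 windows satisfy the condition.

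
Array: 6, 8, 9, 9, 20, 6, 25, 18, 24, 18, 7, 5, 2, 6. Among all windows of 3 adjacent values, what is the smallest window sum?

6 8 9 → sum 23
8 9 9 → sum 26
9 9 20 → sum 38
9 20 6 → sum 35
20 6 25 → sum 51
6 25 18 → sum 49
25 18 24 → sum 67
18 24 18 → sum 60
24 18 7 → sum 49
18 7 5 → sum 30
7 5 2 → sum 14
5 2 6 → sum 13
Smallest of these is 13.

13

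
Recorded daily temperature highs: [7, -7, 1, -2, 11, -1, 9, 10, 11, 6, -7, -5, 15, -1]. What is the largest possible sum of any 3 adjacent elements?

30

[7, -7, 1] → sum 1
[-7, 1, -2] → sum -8
[1, -2, 11] → sum 10
[-2, 11, -1] → sum 8
[11, -1, 9] → sum 19
[-1, 9, 10] → sum 18
[9, 10, 11] → sum 30
[10, 11, 6] → sum 27
[11, 6, -7] → sum 10
[6, -7, -5] → sum -6
[-7, -5, 15] → sum 3
[-5, 15, -1] → sum 9
Largest of these is 30.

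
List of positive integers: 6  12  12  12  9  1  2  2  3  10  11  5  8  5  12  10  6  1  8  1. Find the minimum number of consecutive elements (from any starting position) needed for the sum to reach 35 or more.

add 6: running sum 6 < 35
add 12: running sum 18 < 35
add 12: running sum 30 < 35
add 12: shortest ending here [12, 12, 12] sum 36, len 3
add 9: shortest ending here [12, 12, 12, 9] sum 45, len 4
add 1: shortest ending here [12, 12, 12, 9, 1] sum 46, len 5
add 2: shortest ending here [12, 12, 9, 1, 2] sum 36, len 5
add 2: shortest ending here [12, 12, 9, 1, 2, 2] sum 38, len 6
add 3: shortest ending here [12, 12, 9, 1, 2, 2, 3] sum 41, len 7
add 10: shortest ending here [12, 9, 1, 2, 2, 3, 10] sum 39, len 7
add 11: shortest ending here [9, 1, 2, 2, 3, 10, 11] sum 38, len 7
add 5: shortest ending here [9, 1, 2, 2, 3, 10, 11, 5] sum 43, len 8
add 8: shortest ending here [3, 10, 11, 5, 8] sum 37, len 5
add 5: shortest ending here [10, 11, 5, 8, 5] sum 39, len 5
add 12: shortest ending here [11, 5, 8, 5, 12] sum 41, len 5
add 10: shortest ending here [8, 5, 12, 10] sum 35, len 4
add 6: shortest ending here [8, 5, 12, 10, 6] sum 41, len 5
add 1: shortest ending here [8, 5, 12, 10, 6, 1] sum 42, len 6
add 8: shortest ending here [12, 10, 6, 1, 8] sum 37, len 5
add 1: shortest ending here [12, 10, 6, 1, 8, 1] sum 38, len 6
Shortest qualifying length: 3.

3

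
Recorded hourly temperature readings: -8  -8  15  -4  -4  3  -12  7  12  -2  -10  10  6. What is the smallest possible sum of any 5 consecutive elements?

-10

(-8, -8, 15, -4, -4) → sum -9
(-8, 15, -4, -4, 3) → sum 2
(15, -4, -4, 3, -12) → sum -2
(-4, -4, 3, -12, 7) → sum -10
(-4, 3, -12, 7, 12) → sum 6
(3, -12, 7, 12, -2) → sum 8
(-12, 7, 12, -2, -10) → sum -5
(7, 12, -2, -10, 10) → sum 17
(12, -2, -10, 10, 6) → sum 16
Smallest of these is -10.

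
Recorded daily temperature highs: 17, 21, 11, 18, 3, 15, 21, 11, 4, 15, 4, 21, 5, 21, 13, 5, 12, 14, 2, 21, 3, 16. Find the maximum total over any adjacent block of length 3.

50

(17, 21, 11) → sum 49
(21, 11, 18) → sum 50
(11, 18, 3) → sum 32
(18, 3, 15) → sum 36
(3, 15, 21) → sum 39
(15, 21, 11) → sum 47
(21, 11, 4) → sum 36
(11, 4, 15) → sum 30
(4, 15, 4) → sum 23
(15, 4, 21) → sum 40
(4, 21, 5) → sum 30
(21, 5, 21) → sum 47
(5, 21, 13) → sum 39
(21, 13, 5) → sum 39
(13, 5, 12) → sum 30
(5, 12, 14) → sum 31
(12, 14, 2) → sum 28
(14, 2, 21) → sum 37
(2, 21, 3) → sum 26
(21, 3, 16) → sum 40
Maximum of these is 50.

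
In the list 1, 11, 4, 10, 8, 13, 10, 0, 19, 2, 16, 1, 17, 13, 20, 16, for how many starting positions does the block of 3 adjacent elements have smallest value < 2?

(1, 11, 4) → min 1  < 2 ✓
(11, 4, 10) → min 4
(4, 10, 8) → min 4
(10, 8, 13) → min 8
(8, 13, 10) → min 8
(13, 10, 0) → min 0  < 2 ✓
(10, 0, 19) → min 0  < 2 ✓
(0, 19, 2) → min 0  < 2 ✓
(19, 2, 16) → min 2
(2, 16, 1) → min 1  < 2 ✓
(16, 1, 17) → min 1  < 2 ✓
(1, 17, 13) → min 1  < 2 ✓
(17, 13, 20) → min 13
(13, 20, 16) → min 13
7 windows satisfy the condition.

7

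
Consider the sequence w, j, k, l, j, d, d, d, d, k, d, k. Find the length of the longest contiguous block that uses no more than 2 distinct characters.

[w] 1 distinct, len 1
[w, j] 2 distinct, len 2
[j, k] 2 distinct, len 2
[k, l] 2 distinct, len 2
[l, j] 2 distinct, len 2
[j, d] 2 distinct, len 2
[j, d, d] 2 distinct, len 3
[j, d, d, d] 2 distinct, len 4
[j, d, d, d, d] 2 distinct, len 5
[d, d, d, d, k] 2 distinct, len 5
[d, d, d, d, k, d] 2 distinct, len 6
[d, d, d, d, k, d, k] 2 distinct, len 7
Longest length with ≤2 distinct: 7.

7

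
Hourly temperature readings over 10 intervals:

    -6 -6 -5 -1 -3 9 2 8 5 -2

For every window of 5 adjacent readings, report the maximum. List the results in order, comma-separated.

-1, 9, 9, 9, 9, 9

(-6, -6, -5, -1, -3) → max -1
(-6, -5, -1, -3, 9) → max 9
(-5, -1, -3, 9, 2) → max 9
(-1, -3, 9, 2, 8) → max 9
(-3, 9, 2, 8, 5) → max 9
(9, 2, 8, 5, -2) → max 9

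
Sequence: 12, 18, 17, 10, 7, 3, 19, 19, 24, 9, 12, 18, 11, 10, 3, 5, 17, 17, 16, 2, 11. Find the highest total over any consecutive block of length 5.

[12, 18, 17, 10, 7] → sum 64
[18, 17, 10, 7, 3] → sum 55
[17, 10, 7, 3, 19] → sum 56
[10, 7, 3, 19, 19] → sum 58
[7, 3, 19, 19, 24] → sum 72
[3, 19, 19, 24, 9] → sum 74
[19, 19, 24, 9, 12] → sum 83
[19, 24, 9, 12, 18] → sum 82
[24, 9, 12, 18, 11] → sum 74
[9, 12, 18, 11, 10] → sum 60
[12, 18, 11, 10, 3] → sum 54
[18, 11, 10, 3, 5] → sum 47
[11, 10, 3, 5, 17] → sum 46
[10, 3, 5, 17, 17] → sum 52
[3, 5, 17, 17, 16] → sum 58
[5, 17, 17, 16, 2] → sum 57
[17, 17, 16, 2, 11] → sum 63
Highest of these is 83.

83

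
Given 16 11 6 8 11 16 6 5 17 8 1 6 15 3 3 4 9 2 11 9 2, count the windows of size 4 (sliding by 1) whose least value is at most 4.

11

(16, 11, 6, 8) → min 6
(11, 6, 8, 11) → min 6
(6, 8, 11, 16) → min 6
(8, 11, 16, 6) → min 6
(11, 16, 6, 5) → min 5
(16, 6, 5, 17) → min 5
(6, 5, 17, 8) → min 5
(5, 17, 8, 1) → min 1  ≤ 4 ✓
(17, 8, 1, 6) → min 1  ≤ 4 ✓
(8, 1, 6, 15) → min 1  ≤ 4 ✓
(1, 6, 15, 3) → min 1  ≤ 4 ✓
(6, 15, 3, 3) → min 3  ≤ 4 ✓
(15, 3, 3, 4) → min 3  ≤ 4 ✓
(3, 3, 4, 9) → min 3  ≤ 4 ✓
(3, 4, 9, 2) → min 2  ≤ 4 ✓
(4, 9, 2, 11) → min 2  ≤ 4 ✓
(9, 2, 11, 9) → min 2  ≤ 4 ✓
(2, 11, 9, 2) → min 2  ≤ 4 ✓
11 windows satisfy the condition.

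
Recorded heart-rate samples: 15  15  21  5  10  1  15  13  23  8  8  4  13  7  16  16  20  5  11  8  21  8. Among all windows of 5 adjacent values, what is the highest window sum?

Window sums for each of the 18 positions:
(15, 15, 21, 5, 10) → sum 66
(15, 21, 5, 10, 1) → sum 52
(21, 5, 10, 1, 15) → sum 52
(5, 10, 1, 15, 13) → sum 44
(10, 1, 15, 13, 23) → sum 62
(1, 15, 13, 23, 8) → sum 60
(15, 13, 23, 8, 8) → sum 67
(13, 23, 8, 8, 4) → sum 56
(23, 8, 8, 4, 13) → sum 56
(8, 8, 4, 13, 7) → sum 40
(8, 4, 13, 7, 16) → sum 48
(4, 13, 7, 16, 16) → sum 56
(13, 7, 16, 16, 20) → sum 72
(7, 16, 16, 20, 5) → sum 64
(16, 16, 20, 5, 11) → sum 68
(16, 20, 5, 11, 8) → sum 60
(20, 5, 11, 8, 21) → sum 65
(5, 11, 8, 21, 8) → sum 53
Highest of these is 72.

72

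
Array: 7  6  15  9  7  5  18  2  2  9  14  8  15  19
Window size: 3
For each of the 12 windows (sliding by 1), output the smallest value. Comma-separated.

6, 6, 7, 5, 5, 2, 2, 2, 2, 8, 8, 8

Sliding a size-3 window across the 14 values:
[7, 6, 15] → min 6
[6, 15, 9] → min 6
[15, 9, 7] → min 7
[9, 7, 5] → min 5
[7, 5, 18] → min 5
[5, 18, 2] → min 2
[18, 2, 2] → min 2
[2, 2, 9] → min 2
[2, 9, 14] → min 2
[9, 14, 8] → min 8
[14, 8, 15] → min 8
[8, 15, 19] → min 8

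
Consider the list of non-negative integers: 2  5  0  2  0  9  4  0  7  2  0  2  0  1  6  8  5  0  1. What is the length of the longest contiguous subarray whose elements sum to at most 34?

14

→ 2: sum 2, len 1
→ 5: sum 7, len 2
→ 0: sum 7, len 3
→ 2: sum 9, len 4
→ 0: sum 9, len 5
→ 9: sum 18, len 6
→ 4: sum 22, len 7
→ 0: sum 22, len 8
→ 7: sum 29, len 9
→ 2: sum 31, len 10
→ 0: sum 31, len 11
→ 2: sum 33, len 12
→ 0: sum 33, len 13
→ 1: sum 34, len 14
→ 6 (dropped 2, 5): sum 33, len 13
→ 8 (dropped 0, 2, 0, 9): sum 30, len 10
→ 5 (dropped 4): sum 31, len 10
→ 0: sum 31, len 11
→ 1: sum 32, len 12
Longest length seen: 14.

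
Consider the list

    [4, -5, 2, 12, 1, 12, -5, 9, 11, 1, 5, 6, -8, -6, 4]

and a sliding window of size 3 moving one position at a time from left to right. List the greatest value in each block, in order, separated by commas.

4 -5 2 → max 4
-5 2 12 → max 12
2 12 1 → max 12
12 1 12 → max 12
1 12 -5 → max 12
12 -5 9 → max 12
-5 9 11 → max 11
9 11 1 → max 11
11 1 5 → max 11
1 5 6 → max 6
5 6 -8 → max 6
6 -8 -6 → max 6
-8 -6 4 → max 4

4, 12, 12, 12, 12, 12, 11, 11, 11, 6, 6, 6, 4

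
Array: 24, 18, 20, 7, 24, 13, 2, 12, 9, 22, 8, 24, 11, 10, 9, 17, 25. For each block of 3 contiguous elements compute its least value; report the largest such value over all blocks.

(24, 18, 20) → min 18
(18, 20, 7) → min 7
(20, 7, 24) → min 7
(7, 24, 13) → min 7
(24, 13, 2) → min 2
(13, 2, 12) → min 2
(2, 12, 9) → min 2
(12, 9, 22) → min 9
(9, 22, 8) → min 8
(22, 8, 24) → min 8
(8, 24, 11) → min 8
(24, 11, 10) → min 10
(11, 10, 9) → min 9
(10, 9, 17) → min 9
(9, 17, 25) → min 9
Largest of these is 18.

18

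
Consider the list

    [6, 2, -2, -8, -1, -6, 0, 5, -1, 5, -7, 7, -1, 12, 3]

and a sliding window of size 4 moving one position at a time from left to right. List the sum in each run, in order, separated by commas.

6 2 -2 -8 → sum -2
2 -2 -8 -1 → sum -9
-2 -8 -1 -6 → sum -17
-8 -1 -6 0 → sum -15
-1 -6 0 5 → sum -2
-6 0 5 -1 → sum -2
0 5 -1 5 → sum 9
5 -1 5 -7 → sum 2
-1 5 -7 7 → sum 4
5 -7 7 -1 → sum 4
-7 7 -1 12 → sum 11
7 -1 12 3 → sum 21

-2, -9, -17, -15, -2, -2, 9, 2, 4, 4, 11, 21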